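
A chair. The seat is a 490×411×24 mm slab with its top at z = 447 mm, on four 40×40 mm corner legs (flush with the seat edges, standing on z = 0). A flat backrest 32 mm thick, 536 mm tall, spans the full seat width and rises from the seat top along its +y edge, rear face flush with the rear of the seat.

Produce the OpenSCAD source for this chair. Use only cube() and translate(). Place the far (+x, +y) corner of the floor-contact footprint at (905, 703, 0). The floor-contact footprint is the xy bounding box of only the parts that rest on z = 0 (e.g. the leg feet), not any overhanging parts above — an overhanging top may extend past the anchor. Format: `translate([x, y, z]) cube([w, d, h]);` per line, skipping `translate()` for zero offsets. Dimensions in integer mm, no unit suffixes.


translate([415, 292, 423]) cube([490, 411, 24]);
translate([415, 292, 0]) cube([40, 40, 423]);
translate([865, 292, 0]) cube([40, 40, 423]);
translate([415, 663, 0]) cube([40, 40, 423]);
translate([865, 663, 0]) cube([40, 40, 423]);
translate([415, 671, 447]) cube([490, 32, 536]);


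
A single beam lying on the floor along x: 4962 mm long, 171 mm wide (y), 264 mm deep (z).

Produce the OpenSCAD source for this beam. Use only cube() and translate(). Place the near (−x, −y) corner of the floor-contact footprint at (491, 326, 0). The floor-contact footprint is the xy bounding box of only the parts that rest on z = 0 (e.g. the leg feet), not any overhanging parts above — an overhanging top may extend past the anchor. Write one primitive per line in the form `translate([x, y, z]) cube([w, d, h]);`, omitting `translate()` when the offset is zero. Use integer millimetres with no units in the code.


translate([491, 326, 0]) cube([4962, 171, 264]);


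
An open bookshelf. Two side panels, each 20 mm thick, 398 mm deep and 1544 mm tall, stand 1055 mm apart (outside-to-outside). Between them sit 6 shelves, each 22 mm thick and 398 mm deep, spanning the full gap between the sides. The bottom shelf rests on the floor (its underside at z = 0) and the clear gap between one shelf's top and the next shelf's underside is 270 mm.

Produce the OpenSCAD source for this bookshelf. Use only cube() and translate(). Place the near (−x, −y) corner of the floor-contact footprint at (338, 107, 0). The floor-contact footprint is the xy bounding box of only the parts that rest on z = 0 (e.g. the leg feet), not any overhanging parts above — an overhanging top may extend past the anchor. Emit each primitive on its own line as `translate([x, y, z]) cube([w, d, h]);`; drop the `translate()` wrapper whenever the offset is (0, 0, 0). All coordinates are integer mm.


translate([338, 107, 0]) cube([20, 398, 1544]);
translate([1373, 107, 0]) cube([20, 398, 1544]);
translate([358, 107, 0]) cube([1015, 398, 22]);
translate([358, 107, 292]) cube([1015, 398, 22]);
translate([358, 107, 584]) cube([1015, 398, 22]);
translate([358, 107, 876]) cube([1015, 398, 22]);
translate([358, 107, 1168]) cube([1015, 398, 22]);
translate([358, 107, 1460]) cube([1015, 398, 22]);


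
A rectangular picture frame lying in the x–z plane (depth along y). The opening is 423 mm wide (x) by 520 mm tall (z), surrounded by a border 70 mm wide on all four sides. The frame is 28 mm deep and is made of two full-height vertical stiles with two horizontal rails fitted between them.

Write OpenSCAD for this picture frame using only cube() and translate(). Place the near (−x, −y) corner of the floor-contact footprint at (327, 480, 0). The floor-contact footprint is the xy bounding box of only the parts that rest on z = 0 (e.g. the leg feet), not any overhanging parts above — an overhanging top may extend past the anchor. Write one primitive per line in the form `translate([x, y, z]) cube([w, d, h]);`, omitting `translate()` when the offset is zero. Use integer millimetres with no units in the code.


translate([327, 480, 0]) cube([70, 28, 660]);
translate([820, 480, 0]) cube([70, 28, 660]);
translate([397, 480, 0]) cube([423, 28, 70]);
translate([397, 480, 590]) cube([423, 28, 70]);


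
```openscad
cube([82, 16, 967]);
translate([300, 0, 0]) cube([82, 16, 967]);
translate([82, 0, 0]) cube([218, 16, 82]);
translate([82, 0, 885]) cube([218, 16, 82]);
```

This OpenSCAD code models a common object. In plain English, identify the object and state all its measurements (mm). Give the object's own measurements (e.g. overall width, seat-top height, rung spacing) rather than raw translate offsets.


A rectangular picture frame lying in the x–z plane (depth along y). The opening is 218 mm wide (x) by 803 mm tall (z), surrounded by a border 82 mm wide on all four sides. The frame is 16 mm deep and is made of two full-height vertical stiles with two horizontal rails fitted between them.


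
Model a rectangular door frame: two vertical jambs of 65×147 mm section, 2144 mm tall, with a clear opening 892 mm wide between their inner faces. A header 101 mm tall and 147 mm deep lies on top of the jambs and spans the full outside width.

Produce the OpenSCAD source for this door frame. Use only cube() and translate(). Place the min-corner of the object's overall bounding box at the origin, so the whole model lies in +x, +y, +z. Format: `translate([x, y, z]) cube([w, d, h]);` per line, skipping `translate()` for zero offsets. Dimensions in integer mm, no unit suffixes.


cube([65, 147, 2144]);
translate([957, 0, 0]) cube([65, 147, 2144]);
translate([0, 0, 2144]) cube([1022, 147, 101]);


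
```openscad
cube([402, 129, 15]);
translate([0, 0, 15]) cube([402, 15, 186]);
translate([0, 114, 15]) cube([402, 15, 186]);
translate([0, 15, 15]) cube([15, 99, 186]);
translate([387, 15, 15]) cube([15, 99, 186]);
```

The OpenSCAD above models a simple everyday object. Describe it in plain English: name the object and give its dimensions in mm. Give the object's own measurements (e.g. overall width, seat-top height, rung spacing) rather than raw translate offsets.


An open-topped rectangular box: outside dimensions 402×129×201 mm, with a uniform wall and base thickness of 15 mm. The base is a full 402×129 slab on the floor; four walls sit on top of the base. The front and back walls (the −y and +y sides) span the full width; the two side walls fit between them.


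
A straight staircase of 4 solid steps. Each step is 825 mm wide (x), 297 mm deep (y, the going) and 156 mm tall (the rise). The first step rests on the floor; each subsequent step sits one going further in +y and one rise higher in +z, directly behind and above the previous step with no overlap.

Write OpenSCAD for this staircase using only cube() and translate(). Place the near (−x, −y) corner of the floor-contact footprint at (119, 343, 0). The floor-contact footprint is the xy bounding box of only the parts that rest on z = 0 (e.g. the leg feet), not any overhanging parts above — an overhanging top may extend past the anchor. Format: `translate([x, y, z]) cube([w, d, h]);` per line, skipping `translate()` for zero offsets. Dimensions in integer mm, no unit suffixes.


translate([119, 343, 0]) cube([825, 297, 156]);
translate([119, 640, 156]) cube([825, 297, 156]);
translate([119, 937, 312]) cube([825, 297, 156]);
translate([119, 1234, 468]) cube([825, 297, 156]);


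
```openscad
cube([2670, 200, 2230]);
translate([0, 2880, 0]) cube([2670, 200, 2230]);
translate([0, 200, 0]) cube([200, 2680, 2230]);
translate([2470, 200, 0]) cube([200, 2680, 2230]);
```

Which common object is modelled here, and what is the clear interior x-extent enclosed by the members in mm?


A house (or room) frame. The interior width is 2270 mm.

Four 2230 mm walls enclosing a rectangle with no floor or roof — a room or house frame. Outside width is 2670 mm and wall thickness is 200 mm, so the interior width is 2670 − 2 × 200 = 2270 mm.


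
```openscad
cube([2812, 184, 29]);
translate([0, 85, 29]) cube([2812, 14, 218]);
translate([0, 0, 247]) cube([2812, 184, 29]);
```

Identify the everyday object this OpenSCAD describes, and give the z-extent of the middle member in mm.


An I-beam. The web height is 218 mm.

Two wide flanges with a thin centred web — an I-beam. Overall 276 mm minus two 29 mm flanges gives a web of 276 − 2·29 = 218 mm.


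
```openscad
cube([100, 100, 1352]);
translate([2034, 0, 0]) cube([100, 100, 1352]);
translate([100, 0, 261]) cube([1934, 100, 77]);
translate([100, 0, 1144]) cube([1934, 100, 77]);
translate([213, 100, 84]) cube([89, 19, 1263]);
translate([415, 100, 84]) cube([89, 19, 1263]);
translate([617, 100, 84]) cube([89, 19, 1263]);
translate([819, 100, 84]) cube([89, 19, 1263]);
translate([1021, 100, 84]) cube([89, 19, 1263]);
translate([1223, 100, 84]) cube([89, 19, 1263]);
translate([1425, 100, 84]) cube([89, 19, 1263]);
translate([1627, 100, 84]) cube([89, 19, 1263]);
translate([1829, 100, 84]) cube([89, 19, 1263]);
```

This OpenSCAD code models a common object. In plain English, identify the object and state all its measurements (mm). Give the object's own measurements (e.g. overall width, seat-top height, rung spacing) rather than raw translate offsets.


A fence section. Two 100×100 mm posts, 1352 mm tall, stand on the floor with a clear span of 1934 mm between their inner faces. Two horizontal rails of 100×77 mm section span the gap between the posts with their undersides at z = 261 mm and z = 1144 mm, flush with the posts' −y face. 9 pickets, each 89 mm wide, 19 mm thick and 1263 mm tall, are fixed to the +y face of the rails with their bottoms at z = 84 mm, spaced across the span with a 113 mm gap after the −x post and between neighbouring pickets, with 116 mm left before the +x post.


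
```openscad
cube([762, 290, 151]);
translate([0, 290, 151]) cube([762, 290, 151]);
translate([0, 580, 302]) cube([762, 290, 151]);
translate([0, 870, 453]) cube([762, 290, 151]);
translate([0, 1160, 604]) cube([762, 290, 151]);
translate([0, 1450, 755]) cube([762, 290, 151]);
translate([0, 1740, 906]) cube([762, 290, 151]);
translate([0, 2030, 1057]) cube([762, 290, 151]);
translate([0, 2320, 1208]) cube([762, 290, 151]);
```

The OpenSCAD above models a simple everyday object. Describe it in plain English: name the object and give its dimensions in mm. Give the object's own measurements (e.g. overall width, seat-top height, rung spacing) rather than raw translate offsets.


A straight staircase of 9 solid steps. Each step is 762 mm wide (x), 290 mm deep (y, the going) and 151 mm tall (the rise). The first step rests on the floor; each subsequent step sits one going further in +y and one rise higher in +z, directly behind and above the previous step with no overlap.


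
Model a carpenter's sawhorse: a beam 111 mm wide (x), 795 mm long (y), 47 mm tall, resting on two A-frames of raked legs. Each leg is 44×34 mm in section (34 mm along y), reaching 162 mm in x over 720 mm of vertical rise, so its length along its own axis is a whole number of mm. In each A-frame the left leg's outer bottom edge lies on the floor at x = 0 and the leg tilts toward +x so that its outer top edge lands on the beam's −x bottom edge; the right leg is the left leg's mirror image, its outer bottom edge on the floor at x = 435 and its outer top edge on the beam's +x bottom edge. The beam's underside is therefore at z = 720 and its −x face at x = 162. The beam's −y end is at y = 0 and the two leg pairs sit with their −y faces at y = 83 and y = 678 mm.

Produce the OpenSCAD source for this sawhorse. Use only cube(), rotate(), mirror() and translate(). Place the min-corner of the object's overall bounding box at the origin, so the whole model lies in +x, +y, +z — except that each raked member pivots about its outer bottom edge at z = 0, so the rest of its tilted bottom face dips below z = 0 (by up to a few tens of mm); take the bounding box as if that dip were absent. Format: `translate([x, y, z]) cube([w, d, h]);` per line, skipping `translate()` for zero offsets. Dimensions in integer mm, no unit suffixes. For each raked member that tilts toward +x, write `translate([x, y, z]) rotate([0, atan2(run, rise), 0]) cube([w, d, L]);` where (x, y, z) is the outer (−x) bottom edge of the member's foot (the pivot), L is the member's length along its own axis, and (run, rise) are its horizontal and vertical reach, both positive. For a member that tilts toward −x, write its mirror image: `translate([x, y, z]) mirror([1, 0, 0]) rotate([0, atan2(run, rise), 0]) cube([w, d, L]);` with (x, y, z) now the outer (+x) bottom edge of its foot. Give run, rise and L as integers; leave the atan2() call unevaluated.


translate([162, 0, 720]) cube([111, 795, 47]);
translate([0, 83, 0]) rotate([0, atan2(162, 720), 0]) cube([44, 34, 738]);
translate([435, 83, 0]) mirror([1, 0, 0]) rotate([0, atan2(162, 720), 0]) cube([44, 34, 738]);
translate([0, 678, 0]) rotate([0, atan2(162, 720), 0]) cube([44, 34, 738]);
translate([435, 678, 0]) mirror([1, 0, 0]) rotate([0, atan2(162, 720), 0]) cube([44, 34, 738]);


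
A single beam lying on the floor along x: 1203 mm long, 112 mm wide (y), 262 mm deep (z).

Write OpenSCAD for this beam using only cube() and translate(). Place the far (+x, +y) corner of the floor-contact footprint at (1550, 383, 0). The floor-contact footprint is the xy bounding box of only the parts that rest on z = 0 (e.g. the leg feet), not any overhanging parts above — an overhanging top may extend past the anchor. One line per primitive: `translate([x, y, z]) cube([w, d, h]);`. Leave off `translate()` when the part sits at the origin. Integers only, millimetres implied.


translate([347, 271, 0]) cube([1203, 112, 262]);


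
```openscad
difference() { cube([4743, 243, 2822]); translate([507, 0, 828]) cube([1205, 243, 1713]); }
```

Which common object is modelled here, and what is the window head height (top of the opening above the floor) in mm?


A wall with a window opening. The window head height is 2541 mm.

A wall with a rectangular opening subtracted — a window. Sill at z = 828, opening 1713 mm tall, so the head is at 828 + 1713 = 2541 mm.


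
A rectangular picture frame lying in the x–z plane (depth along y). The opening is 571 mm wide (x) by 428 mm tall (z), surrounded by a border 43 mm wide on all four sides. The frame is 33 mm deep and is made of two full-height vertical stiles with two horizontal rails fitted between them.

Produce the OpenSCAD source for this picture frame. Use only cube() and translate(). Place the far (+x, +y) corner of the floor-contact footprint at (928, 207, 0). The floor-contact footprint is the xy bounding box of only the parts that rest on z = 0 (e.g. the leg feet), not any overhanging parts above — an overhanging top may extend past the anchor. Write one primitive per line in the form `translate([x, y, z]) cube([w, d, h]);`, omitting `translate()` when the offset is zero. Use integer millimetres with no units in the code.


translate([271, 174, 0]) cube([43, 33, 514]);
translate([885, 174, 0]) cube([43, 33, 514]);
translate([314, 174, 0]) cube([571, 33, 43]);
translate([314, 174, 471]) cube([571, 33, 43]);


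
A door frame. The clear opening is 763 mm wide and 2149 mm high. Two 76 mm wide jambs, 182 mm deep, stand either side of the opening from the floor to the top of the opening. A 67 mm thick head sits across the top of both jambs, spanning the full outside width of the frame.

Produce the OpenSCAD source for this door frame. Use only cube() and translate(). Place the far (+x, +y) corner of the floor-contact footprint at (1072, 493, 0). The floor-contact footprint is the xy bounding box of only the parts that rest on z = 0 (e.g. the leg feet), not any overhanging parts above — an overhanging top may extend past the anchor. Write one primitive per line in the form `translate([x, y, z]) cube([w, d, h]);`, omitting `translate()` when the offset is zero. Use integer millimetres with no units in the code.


translate([157, 311, 0]) cube([76, 182, 2149]);
translate([996, 311, 0]) cube([76, 182, 2149]);
translate([157, 311, 2149]) cube([915, 182, 67]);


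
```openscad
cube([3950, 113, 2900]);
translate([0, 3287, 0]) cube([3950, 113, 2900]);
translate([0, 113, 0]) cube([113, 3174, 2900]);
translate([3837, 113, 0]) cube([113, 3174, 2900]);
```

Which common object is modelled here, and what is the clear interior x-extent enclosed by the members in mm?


A house (or room) frame. The interior width is 3724 mm.

Four 2900 mm walls enclosing a rectangle with no floor or roof — a room or house frame. Outside width is 3950 mm and wall thickness is 113 mm, so the interior width is 3950 − 2 × 113 = 3724 mm.


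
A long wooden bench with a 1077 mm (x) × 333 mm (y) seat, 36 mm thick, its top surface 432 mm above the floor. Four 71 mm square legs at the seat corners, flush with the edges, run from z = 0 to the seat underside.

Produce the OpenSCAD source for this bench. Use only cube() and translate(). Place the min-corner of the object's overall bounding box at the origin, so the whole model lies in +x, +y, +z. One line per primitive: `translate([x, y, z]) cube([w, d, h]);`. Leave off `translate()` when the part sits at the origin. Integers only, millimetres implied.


translate([0, 0, 396]) cube([1077, 333, 36]);
cube([71, 71, 396]);
translate([0, 262, 0]) cube([71, 71, 396]);
translate([1006, 0, 0]) cube([71, 71, 396]);
translate([1006, 262, 0]) cube([71, 71, 396]);


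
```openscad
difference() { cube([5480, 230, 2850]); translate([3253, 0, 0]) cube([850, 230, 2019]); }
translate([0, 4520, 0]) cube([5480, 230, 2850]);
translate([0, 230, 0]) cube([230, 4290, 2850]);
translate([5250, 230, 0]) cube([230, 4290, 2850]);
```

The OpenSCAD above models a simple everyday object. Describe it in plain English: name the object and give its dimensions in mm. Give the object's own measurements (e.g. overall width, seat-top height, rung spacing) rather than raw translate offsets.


A single room: four walls, each 2850 mm tall and 230 mm thick, enclosing an outside footprint 5480×4750 mm (x × y), no floor or roof. The front and back walls (−y and +y sides) run the full x-width; the side walls fit between their inner faces. A door opening 850 mm wide and 2019 mm tall is cut through the front wall from the floor up, its −x edge 3253 mm from the wall's −x end.


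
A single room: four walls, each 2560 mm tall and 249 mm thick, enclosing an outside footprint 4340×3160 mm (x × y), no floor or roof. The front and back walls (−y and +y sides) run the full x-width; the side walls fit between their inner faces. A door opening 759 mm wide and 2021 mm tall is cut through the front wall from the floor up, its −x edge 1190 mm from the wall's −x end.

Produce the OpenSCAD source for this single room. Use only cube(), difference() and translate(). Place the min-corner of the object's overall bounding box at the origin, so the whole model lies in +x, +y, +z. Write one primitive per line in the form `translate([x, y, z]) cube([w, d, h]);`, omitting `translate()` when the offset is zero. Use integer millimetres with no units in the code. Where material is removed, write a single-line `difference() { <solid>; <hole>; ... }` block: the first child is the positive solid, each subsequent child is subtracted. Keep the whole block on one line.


difference() { cube([4340, 249, 2560]); translate([1190, 0, 0]) cube([759, 249, 2021]); }
translate([0, 2911, 0]) cube([4340, 249, 2560]);
translate([0, 249, 0]) cube([249, 2662, 2560]);
translate([4091, 249, 0]) cube([249, 2662, 2560]);


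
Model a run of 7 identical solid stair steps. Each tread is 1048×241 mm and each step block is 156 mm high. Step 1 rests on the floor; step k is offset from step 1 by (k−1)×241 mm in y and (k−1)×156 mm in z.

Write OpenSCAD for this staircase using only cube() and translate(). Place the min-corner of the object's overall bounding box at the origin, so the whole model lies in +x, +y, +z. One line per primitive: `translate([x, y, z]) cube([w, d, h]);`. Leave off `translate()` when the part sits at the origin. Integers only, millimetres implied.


cube([1048, 241, 156]);
translate([0, 241, 156]) cube([1048, 241, 156]);
translate([0, 482, 312]) cube([1048, 241, 156]);
translate([0, 723, 468]) cube([1048, 241, 156]);
translate([0, 964, 624]) cube([1048, 241, 156]);
translate([0, 1205, 780]) cube([1048, 241, 156]);
translate([0, 1446, 936]) cube([1048, 241, 156]);


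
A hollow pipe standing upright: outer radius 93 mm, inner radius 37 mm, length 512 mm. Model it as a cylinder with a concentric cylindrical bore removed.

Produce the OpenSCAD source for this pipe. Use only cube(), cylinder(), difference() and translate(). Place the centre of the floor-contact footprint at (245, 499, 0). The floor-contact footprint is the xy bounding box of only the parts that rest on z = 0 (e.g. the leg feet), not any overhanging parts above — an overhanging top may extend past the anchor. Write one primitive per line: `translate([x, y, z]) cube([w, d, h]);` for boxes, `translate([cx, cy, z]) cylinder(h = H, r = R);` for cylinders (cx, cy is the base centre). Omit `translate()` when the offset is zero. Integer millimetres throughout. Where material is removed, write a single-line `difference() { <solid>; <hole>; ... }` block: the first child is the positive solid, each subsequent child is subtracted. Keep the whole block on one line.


difference() { translate([245, 499, 0]) cylinder(h = 512, r = 93); translate([245, 499, 0]) cylinder(h = 512, r = 37); }


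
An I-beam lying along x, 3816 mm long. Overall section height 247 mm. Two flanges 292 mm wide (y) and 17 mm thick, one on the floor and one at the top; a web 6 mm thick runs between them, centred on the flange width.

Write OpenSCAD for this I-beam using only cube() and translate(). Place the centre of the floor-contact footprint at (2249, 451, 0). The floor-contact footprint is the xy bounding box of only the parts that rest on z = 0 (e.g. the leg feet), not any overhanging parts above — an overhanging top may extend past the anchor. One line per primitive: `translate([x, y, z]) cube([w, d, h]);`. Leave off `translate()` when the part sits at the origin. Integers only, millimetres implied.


translate([341, 305, 0]) cube([3816, 292, 17]);
translate([341, 448, 17]) cube([3816, 6, 213]);
translate([341, 305, 230]) cube([3816, 292, 17]);


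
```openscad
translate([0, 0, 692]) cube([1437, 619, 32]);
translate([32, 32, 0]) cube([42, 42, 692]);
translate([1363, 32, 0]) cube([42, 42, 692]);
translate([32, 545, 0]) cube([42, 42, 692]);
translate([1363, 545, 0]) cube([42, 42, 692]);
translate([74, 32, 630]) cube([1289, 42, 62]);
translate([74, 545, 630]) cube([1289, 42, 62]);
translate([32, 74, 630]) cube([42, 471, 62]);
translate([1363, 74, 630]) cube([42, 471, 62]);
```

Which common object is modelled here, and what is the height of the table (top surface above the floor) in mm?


A table. The table height is 724 mm.

A 1437×619×32 slab sits at z = 692 on four 42 mm square posts — a table. The top surface is at 692 + 32 = 724 mm.


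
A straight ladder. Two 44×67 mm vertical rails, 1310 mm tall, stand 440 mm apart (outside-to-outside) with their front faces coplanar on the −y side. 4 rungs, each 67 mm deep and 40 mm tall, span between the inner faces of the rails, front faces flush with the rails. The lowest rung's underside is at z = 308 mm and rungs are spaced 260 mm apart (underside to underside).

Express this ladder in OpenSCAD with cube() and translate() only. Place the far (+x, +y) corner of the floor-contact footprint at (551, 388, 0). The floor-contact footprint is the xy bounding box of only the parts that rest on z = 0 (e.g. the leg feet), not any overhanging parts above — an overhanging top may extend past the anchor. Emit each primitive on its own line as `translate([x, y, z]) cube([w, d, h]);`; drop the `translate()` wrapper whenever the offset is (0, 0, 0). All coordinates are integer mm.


translate([111, 321, 0]) cube([44, 67, 1310]);
translate([507, 321, 0]) cube([44, 67, 1310]);
translate([155, 321, 308]) cube([352, 67, 40]);
translate([155, 321, 568]) cube([352, 67, 40]);
translate([155, 321, 828]) cube([352, 67, 40]);
translate([155, 321, 1088]) cube([352, 67, 40]);


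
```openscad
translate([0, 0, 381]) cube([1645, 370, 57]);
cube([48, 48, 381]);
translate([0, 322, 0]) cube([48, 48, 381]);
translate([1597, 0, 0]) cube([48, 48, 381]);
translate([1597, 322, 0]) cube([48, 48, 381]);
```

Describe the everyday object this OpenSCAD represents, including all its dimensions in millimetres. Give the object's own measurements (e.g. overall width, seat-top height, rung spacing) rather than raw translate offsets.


A long wooden bench with a 1645 mm (x) × 370 mm (y) seat, 57 mm thick, its top surface 438 mm above the floor. Four 48 mm square legs at the seat corners, flush with the edges, run from z = 0 to the seat underside.


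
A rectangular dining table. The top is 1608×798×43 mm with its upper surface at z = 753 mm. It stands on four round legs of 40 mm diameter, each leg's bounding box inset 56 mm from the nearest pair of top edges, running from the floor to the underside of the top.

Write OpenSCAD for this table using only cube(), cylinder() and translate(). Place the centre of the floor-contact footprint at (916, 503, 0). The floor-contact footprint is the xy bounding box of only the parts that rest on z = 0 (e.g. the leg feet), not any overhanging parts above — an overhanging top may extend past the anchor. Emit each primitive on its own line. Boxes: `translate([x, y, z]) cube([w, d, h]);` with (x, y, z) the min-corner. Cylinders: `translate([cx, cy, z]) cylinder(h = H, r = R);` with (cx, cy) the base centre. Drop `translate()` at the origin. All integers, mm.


translate([112, 104, 710]) cube([1608, 798, 43]);
translate([188, 180, 0]) cylinder(h = 710, r = 20);
translate([1644, 180, 0]) cylinder(h = 710, r = 20);
translate([188, 826, 0]) cylinder(h = 710, r = 20);
translate([1644, 826, 0]) cylinder(h = 710, r = 20);


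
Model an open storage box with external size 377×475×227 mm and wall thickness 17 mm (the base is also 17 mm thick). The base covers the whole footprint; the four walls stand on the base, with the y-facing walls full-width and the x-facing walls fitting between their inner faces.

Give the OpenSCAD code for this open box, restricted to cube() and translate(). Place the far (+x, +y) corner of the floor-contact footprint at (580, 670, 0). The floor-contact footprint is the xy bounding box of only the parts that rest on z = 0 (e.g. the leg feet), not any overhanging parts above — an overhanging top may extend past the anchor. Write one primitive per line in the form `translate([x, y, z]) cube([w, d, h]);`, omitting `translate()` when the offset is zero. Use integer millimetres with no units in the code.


translate([203, 195, 0]) cube([377, 475, 17]);
translate([203, 195, 17]) cube([377, 17, 210]);
translate([203, 653, 17]) cube([377, 17, 210]);
translate([203, 212, 17]) cube([17, 441, 210]);
translate([563, 212, 17]) cube([17, 441, 210]);


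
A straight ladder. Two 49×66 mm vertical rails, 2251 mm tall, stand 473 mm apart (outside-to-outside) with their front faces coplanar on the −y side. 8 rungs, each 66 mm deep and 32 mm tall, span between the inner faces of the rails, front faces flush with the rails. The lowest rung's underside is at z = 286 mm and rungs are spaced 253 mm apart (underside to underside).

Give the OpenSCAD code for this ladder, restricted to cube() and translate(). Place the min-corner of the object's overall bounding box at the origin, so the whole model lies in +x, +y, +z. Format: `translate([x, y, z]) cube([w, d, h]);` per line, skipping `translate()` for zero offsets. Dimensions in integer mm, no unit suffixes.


cube([49, 66, 2251]);
translate([424, 0, 0]) cube([49, 66, 2251]);
translate([49, 0, 286]) cube([375, 66, 32]);
translate([49, 0, 539]) cube([375, 66, 32]);
translate([49, 0, 792]) cube([375, 66, 32]);
translate([49, 0, 1045]) cube([375, 66, 32]);
translate([49, 0, 1298]) cube([375, 66, 32]);
translate([49, 0, 1551]) cube([375, 66, 32]);
translate([49, 0, 1804]) cube([375, 66, 32]);
translate([49, 0, 2057]) cube([375, 66, 32]);


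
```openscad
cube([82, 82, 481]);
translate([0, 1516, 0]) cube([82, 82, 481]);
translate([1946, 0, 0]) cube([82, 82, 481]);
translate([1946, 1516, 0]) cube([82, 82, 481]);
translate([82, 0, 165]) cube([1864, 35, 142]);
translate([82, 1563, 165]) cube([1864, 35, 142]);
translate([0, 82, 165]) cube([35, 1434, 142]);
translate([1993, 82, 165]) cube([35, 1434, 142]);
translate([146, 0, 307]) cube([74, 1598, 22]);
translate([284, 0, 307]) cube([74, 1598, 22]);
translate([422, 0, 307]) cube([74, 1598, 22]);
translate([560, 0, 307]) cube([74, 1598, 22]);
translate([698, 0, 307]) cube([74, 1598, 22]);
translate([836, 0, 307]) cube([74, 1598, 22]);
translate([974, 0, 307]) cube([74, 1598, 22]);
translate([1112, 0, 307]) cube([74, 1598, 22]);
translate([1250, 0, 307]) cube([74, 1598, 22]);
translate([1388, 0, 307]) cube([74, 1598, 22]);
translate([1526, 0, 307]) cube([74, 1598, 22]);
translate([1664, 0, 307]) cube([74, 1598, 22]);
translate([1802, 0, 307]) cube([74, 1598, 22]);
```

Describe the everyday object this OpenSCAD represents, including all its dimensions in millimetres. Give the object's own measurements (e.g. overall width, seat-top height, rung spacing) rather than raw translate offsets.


A bed frame 2028 mm long (x) by 1598 mm wide (y). Four 82×82 mm corner posts, 481 mm tall, at the corners of the footprint. Four rails of 35 mm thickness and 142 mm height run between adjacent posts with their undersides at z = 165 mm, their outer faces flush with the outside of the frame (the two x-running rails run between the posts' inner faces; the two y-running rails run between the posts' inner faces). 13 slats, each 74 mm wide (x) and 22 mm thick, lie across the top of the two x-running rails, running the full 1598 mm width of the frame in y; along x they sit between the end posts with a 64 mm gap after the −x posts and between neighbouring slats, leaving 70 mm before the +x posts.


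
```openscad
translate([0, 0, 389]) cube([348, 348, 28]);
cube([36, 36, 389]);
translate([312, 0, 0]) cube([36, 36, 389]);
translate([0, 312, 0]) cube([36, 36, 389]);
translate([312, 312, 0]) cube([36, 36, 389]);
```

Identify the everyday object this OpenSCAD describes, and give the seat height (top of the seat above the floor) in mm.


A stool. The seat height is 417 mm.

A 348×348×28 slab at z = 389 on four corner posts — a stool. The seat top is 389 + 28 = 417 mm.


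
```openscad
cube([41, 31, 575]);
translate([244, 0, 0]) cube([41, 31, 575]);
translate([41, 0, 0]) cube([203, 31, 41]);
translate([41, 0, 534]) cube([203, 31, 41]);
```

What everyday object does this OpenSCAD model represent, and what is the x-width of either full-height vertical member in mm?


A picture frame. The border width is 41 mm.

Four thin pieces enclosing a rectangular opening — a picture frame. The two full-height stiles are 575 mm tall; the top rail sits at z = 534 and is 41 mm tall, so the border above the opening is 575 − 534 = 41 mm, matching the stile x-width.


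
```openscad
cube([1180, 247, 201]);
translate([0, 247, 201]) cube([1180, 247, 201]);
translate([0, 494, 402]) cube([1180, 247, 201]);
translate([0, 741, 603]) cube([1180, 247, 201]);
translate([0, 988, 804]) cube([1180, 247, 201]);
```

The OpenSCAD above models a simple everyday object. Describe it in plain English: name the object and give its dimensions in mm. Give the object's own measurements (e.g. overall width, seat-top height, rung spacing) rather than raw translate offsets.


A straight staircase of 5 solid steps. Each step is 1180 mm wide (x), 247 mm deep (y, the going) and 201 mm tall (the rise). The first step rests on the floor; each subsequent step sits one going further in +y and one rise higher in +z, directly behind and above the previous step with no overlap.


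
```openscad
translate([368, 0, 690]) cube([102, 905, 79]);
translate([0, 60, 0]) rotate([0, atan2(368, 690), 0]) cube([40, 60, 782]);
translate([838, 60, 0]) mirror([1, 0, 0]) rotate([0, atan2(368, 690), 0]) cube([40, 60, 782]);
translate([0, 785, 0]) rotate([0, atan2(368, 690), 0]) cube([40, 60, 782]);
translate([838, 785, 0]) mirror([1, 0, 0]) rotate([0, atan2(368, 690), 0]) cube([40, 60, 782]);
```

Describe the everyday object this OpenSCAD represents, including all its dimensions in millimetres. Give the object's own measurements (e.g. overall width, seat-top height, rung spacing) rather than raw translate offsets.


A sawhorse. A 102×905×79 mm beam (x, y, z) sits on two A-frame leg pairs. Each pair is two raked legs of 40×60 mm section (60 mm along y) splaying symmetrically in x. Each leg rises 690 mm vertically over 368 mm of horizontal reach and is 782 mm long along its own axis. Every leg's outer bottom edge rests on the floor and its outer top edge meets a bottom edge of the beam — the left legs (tilting toward +x) meet the beam's −x bottom edge, the right legs (their mirror images, tilting toward −x) meet its +x bottom edge — so the leg tops tuck under the beam, the beam's underside is 690 mm above the floor, and the feet are 838 mm apart outside-to-outside with the beam centred between them. The two leg pairs are set in 60 mm from either end of the beam.


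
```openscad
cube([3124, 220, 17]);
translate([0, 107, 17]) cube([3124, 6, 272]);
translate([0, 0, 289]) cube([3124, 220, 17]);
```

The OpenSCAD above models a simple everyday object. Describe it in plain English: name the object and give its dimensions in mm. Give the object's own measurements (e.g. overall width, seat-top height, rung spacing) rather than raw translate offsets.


An I-beam lying along x, 3124 mm long. Overall section height 306 mm. Two flanges 220 mm wide (y) and 17 mm thick, one on the floor and one at the top; a web 6 mm thick runs between them, centred on the flange width.


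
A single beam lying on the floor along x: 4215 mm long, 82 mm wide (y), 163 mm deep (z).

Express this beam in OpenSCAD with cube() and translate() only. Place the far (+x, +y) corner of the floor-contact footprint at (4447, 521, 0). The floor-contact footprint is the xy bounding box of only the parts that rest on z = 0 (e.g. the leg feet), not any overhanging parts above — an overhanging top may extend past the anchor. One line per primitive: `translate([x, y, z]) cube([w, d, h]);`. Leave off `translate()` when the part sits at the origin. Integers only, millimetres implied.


translate([232, 439, 0]) cube([4215, 82, 163]);


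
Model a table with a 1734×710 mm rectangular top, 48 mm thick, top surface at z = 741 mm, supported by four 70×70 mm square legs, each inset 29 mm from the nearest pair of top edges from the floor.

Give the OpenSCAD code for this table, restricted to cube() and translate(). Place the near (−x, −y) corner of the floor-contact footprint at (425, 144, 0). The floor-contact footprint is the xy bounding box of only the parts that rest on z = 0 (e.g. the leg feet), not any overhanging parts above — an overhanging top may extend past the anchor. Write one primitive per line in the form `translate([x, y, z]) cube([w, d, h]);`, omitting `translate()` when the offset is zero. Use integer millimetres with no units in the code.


translate([396, 115, 693]) cube([1734, 710, 48]);
translate([425, 144, 0]) cube([70, 70, 693]);
translate([2031, 144, 0]) cube([70, 70, 693]);
translate([425, 726, 0]) cube([70, 70, 693]);
translate([2031, 726, 0]) cube([70, 70, 693]);


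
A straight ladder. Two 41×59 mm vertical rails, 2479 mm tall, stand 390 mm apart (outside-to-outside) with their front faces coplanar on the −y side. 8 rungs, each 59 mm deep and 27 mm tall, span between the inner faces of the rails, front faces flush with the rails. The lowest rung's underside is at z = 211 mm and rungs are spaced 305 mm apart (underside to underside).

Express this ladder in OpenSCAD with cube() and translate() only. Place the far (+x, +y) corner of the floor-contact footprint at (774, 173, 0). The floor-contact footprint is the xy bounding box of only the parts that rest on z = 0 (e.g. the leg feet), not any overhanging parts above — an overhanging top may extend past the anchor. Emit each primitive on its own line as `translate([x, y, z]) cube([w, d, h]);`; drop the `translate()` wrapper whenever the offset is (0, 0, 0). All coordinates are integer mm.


translate([384, 114, 0]) cube([41, 59, 2479]);
translate([733, 114, 0]) cube([41, 59, 2479]);
translate([425, 114, 211]) cube([308, 59, 27]);
translate([425, 114, 516]) cube([308, 59, 27]);
translate([425, 114, 821]) cube([308, 59, 27]);
translate([425, 114, 1126]) cube([308, 59, 27]);
translate([425, 114, 1431]) cube([308, 59, 27]);
translate([425, 114, 1736]) cube([308, 59, 27]);
translate([425, 114, 2041]) cube([308, 59, 27]);
translate([425, 114, 2346]) cube([308, 59, 27]);


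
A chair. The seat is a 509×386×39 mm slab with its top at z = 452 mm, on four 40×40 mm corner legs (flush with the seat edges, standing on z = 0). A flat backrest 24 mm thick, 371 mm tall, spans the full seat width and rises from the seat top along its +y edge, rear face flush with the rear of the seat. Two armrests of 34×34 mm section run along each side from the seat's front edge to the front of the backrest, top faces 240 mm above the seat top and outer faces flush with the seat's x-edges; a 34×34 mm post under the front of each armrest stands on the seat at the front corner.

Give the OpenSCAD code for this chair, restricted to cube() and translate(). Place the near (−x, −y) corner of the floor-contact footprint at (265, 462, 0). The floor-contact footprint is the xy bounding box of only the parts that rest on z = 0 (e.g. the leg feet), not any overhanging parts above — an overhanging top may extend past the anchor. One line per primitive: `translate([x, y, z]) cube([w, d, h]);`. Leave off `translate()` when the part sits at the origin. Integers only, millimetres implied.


translate([265, 462, 413]) cube([509, 386, 39]);
translate([265, 462, 0]) cube([40, 40, 413]);
translate([734, 462, 0]) cube([40, 40, 413]);
translate([265, 808, 0]) cube([40, 40, 413]);
translate([734, 808, 0]) cube([40, 40, 413]);
translate([265, 824, 452]) cube([509, 24, 371]);
translate([265, 462, 658]) cube([34, 362, 34]);
translate([740, 462, 658]) cube([34, 362, 34]);
translate([265, 462, 452]) cube([34, 34, 206]);
translate([740, 462, 452]) cube([34, 34, 206]);


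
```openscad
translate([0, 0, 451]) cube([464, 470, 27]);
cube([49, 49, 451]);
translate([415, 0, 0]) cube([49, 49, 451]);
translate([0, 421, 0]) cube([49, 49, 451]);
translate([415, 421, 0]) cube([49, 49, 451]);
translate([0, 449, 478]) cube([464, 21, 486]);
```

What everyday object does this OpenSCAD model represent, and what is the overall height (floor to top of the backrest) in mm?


A chair. The overall height is 964 mm.

A slab on four corner posts with a tall panel at the back — a chair. The seat slab sits at z = 451 with thickness 27, and the 486 mm backrest starts at the seat top, so the overall height is 451 + 27 + 486 = 964 mm.


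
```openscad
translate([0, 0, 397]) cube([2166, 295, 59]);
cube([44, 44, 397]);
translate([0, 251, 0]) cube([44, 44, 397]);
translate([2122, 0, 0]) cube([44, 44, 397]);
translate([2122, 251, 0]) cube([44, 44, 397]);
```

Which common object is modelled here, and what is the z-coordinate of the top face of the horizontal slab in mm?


A bench. The seat-top height is 456 mm.

A long slab on four corner posts — a bench. The slab sits at z = 397 with thickness 59, so the top is 397 + 59 = 456 mm.


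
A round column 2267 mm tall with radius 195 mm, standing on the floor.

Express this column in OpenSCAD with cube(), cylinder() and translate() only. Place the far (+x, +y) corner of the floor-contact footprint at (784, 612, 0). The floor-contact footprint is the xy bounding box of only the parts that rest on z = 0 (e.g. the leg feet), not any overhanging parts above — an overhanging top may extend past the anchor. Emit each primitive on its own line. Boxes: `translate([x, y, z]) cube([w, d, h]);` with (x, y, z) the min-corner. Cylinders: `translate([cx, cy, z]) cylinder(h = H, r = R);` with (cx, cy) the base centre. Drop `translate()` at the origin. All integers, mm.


translate([589, 417, 0]) cylinder(h = 2267, r = 195);
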